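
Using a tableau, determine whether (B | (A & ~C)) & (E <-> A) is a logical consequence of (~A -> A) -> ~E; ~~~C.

No

Initial set: {((~A -> A) -> ~E); ~~~C; ~((B | (A & ~C)) & (E <-> A))}.
~~~C: drop double negation, giving ~C.
((~A -> A) -> ~E): β-rule — branch into ~(~A -> A)  //  ~E.
  branch 1 (add ~(~A -> A)):
    ~(~A -> A): α-rule — add ~A, ~A.
    ~((B | (A & ~C)) & (E <-> A)): β-rule — branch into ~(B | (A & ~C))  //  ~(E <-> A).
      branch 1.1 (add ~(B | (A & ~C))):
        ~(B | (A & ~C)): α-rule — add ~B, ~(A & ~C).
        ~(A & ~C): β-rule — branch into ~A  //  ~~C.
          branch 1.1.1 (add ~A):
            ○ open, literals {A=0, B=0, C=0}.
          branch 1.1.2 (add ~~C):
            × closes — contains both C and ~C.
      branch 1.2 (add ~(E <-> A)):
        ~(E <-> A): β-rule — branch into E, ~A  //  ~E, A.
          branch 1.2.1 (add E, ~A):
            ○ open, literals {A=0, C=0, E=1}.
          branch 1.2.2 (add ~E, A):
            × closes — contains both A and ~A.
  branch 2 (add ~E):
    ~((B | (A & ~C)) & (E <-> A)): β-rule — branch into ~(B | (A & ~C))  //  ~(E <-> A).
      branch 2.1 (add ~(B | (A & ~C))):
        ~(B | (A & ~C)): α-rule — add ~B, ~(A & ~C).
        ~(A & ~C): β-rule — branch into ~A  //  ~~C.
          branch 2.1.1 (add ~A):
            ○ open, literals {A=0, B=0, C=0, E=0}.
          branch 2.1.2 (add ~~C):
            × closes — contains both C and ~C.
      branch 2.2 (add ~(E <-> A)):
        ~(E <-> A): β-rule — branch into E, ~A  //  ~E, A.
          branch 2.2.1 (add E, ~A):
            × closes — contains both E and ~E.
          branch 2.2.2 (add ~E, A):
            ○ open, literals {A=1, C=0, E=0}.
4 branches closed, 4 open.
An open branch gives a countermodel: A=0, B=0, C=0 (unmentioned atoms arbitrary); the premises hold there but the conclusion fails.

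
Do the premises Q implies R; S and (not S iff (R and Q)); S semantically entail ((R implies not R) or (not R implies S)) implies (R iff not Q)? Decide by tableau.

No

Initial set: {T (Q implies R); T (S and (not S iff (R and Q))); T S; F (((R implies not R) or (not R implies S)) implies (R iff not Q))}.
T (S and (not S iff (R and Q))): α-rule — add T S, T (not S iff (R and Q)).
F (((R implies not R) or (not R implies S)) implies (R iff not Q)): α-rule — add T ((R implies not R) or (not R implies S)), F (R iff not Q).
T (Q implies R): β-rule — branch into F Q  //  T R.
  branch 1 (add F Q):
    T (not S iff (R and Q)): β-rule — branch into T not S, T (R and Q)  //  F not S, F (R and Q).
      branch 1.1 (add T not S, T (R and Q)):
        × closes — contains both S and not S.
      branch 1.2 (add F not S, F (R and Q)):
        T ((R implies not R) or (not R implies S)): β-rule — branch into T (R implies not R)  //  T (not R implies S).
          branch 1.2.1 (add T (R implies not R)):
            F (R iff not Q): β-rule — branch into T R, F not Q  //  F R, T not Q.
              branch 1.2.1.1 (add T R, F not Q):
                × closes — contains both Q and not Q.
              branch 1.2.1.2 (add F R, T not Q):
                F (R and Q): β-rule — branch into F R  //  F Q.
                  branch 1.2.1.2.1 (add F R):
                    T (R implies not R): β-rule — branch into F R  //  T not R.
                      branch 1.2.1.2.1.1 (add F R):
                        ○ open, literals {Q=false, R=false, S=true}.
                      branch 1.2.1.2.1.2 (add T not R):
                        ○ open, literals {Q=false, R=false, S=true}.
                  branch 1.2.1.2.2 (add F Q):
                    T (R implies not R): β-rule — branch into F R  //  T not R.
                      branch 1.2.1.2.2.1 (add F R):
                        ○ open, literals {Q=false, R=false, S=true}.
                      branch 1.2.1.2.2.2 (add T not R):
                        ○ open, literals {Q=false, R=false, S=true}.
          branch 1.2.2 (add T (not R implies S)):
            F (R iff not Q): β-rule — branch into T R, F not Q  //  F R, T not Q.
              branch 1.2.2.1 (add T R, F not Q):
                × closes — contains both Q and not Q.
              branch 1.2.2.2 (add F R, T not Q):
                F (R and Q): β-rule — branch into F R  //  F Q.
                  branch 1.2.2.2.1 (add F R):
                    T (not R implies S): β-rule — branch into F not R  //  T S.
                      branch 1.2.2.2.1.1 (add F not R):
                        × closes — contains both R and not R.
                      branch 1.2.2.2.1.2 (add T S):
                        ○ open, literals {Q=false, R=false, S=true}.
                  branch 1.2.2.2.2 (add F Q):
                    T (not R implies S): β-rule — branch into F not R  //  T S.
                      branch 1.2.2.2.2.1 (add F not R):
                        × closes — contains both R and not R.
                      branch 1.2.2.2.2.2 (add T S):
                        ○ open, literals {Q=false, R=false, S=true}.
  branch 2 (add T R):
    T (not S iff (R and Q)): β-rule — branch into T not S, T (R and Q)  //  F not S, F (R and Q).
      branch 2.1 (add T not S, T (R and Q)):
        × closes — contains both S and not S.
      branch 2.2 (add F not S, F (R and Q)):
        T ((R implies not R) or (not R implies S)): β-rule — branch into T (R implies not R)  //  T (not R implies S).
          branch 2.2.1 (add T (R implies not R)):
            F (R iff not Q): β-rule — branch into T R, F not Q  //  F R, T not Q.
              branch 2.2.1.1 (add T R, F not Q):
                F (R and Q): β-rule — branch into F R  //  F Q.
                  branch 2.2.1.1.1 (add F R):
                    × closes — contains both R and not R.
                  branch 2.2.1.1.2 (add F Q):
                    × closes — contains both Q and not Q.
              branch 2.2.1.2 (add F R, T not Q):
                × closes — contains both R and not R.
          branch 2.2.2 (add T (not R implies S)):
            F (R iff not Q): β-rule — branch into T R, F not Q  //  F R, T not Q.
              branch 2.2.2.1 (add T R, F not Q):
                F (R and Q): β-rule — branch into F R  //  F Q.
                  branch 2.2.2.1.1 (add F R):
                    × closes — contains both R and not R.
                  branch 2.2.2.1.2 (add F Q):
                    × closes — contains both Q and not Q.
              branch 2.2.2.2 (add F R, T not Q):
                × closes — contains both R and not R.
12 branches closed, 6 open.
An open branch gives a countermodel: Q=false, R=false, S=true (unmentioned atoms arbitrary); the premises hold there but the conclusion fails.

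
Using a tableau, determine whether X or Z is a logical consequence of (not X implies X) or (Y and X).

Yes

Initial set: {((not X implies X) or (Y and X)); not (X or Z)}.
not (X or Z): α-rule — add not X, not Z.
((not X implies X) or (Y and X)): β-rule — branch into (not X implies X)  //  (Y and X).
  branch 1 (add (not X implies X)):
    (not X implies X): β-rule — branch into not not X  //  X.
      branch 1.1 (add not not X):
        × closes — contains both X and not X.
      branch 1.2 (add X):
        × closes — contains both X and not X.
  branch 2 (add (Y and X)):
    (Y and X): α-rule — add Y, X.
    × closes — contains both X and not X.
All 3 branches close.
Every branch closed, so the premises entail the conclusion.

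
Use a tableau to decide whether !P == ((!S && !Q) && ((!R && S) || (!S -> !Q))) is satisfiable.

Satisfiable

Initial set: {(!P == ((!S && !Q) && ((!R && S) || (!S -> !Q))))}.
(!P == ((!S && !Q) && ((!R && S) || (!S -> !Q)))): β-rule — branch into !P, ((!S && !Q) && ((!R && S) || (!S -> !Q)))  //  !!P, !((!S && !Q) && ((!R && S) || (!S -> !Q))).
  branch 1 (add !P, ((!S && !Q) && ((!R && S) || (!S -> !Q)))):
    ((!S && !Q) && ((!R && S) || (!S -> !Q))): α-rule — add (!S && !Q), ((!R && S) || (!S -> !Q)).
    (!S && !Q): α-rule — add !S, !Q.
    ((!R && S) || (!S -> !Q)): β-rule — branch into (!R && S)  //  (!S -> !Q).
      branch 1.1 (add (!R && S)):
        (!R && S): α-rule — add !R, S.
        × closes — contains both S and !S.
      branch 1.2 (add (!S -> !Q)):
        (!S -> !Q): β-rule — branch into !!S  //  !Q.
          branch 1.2.1 (add !!S):
            × closes — contains both S and !S.
          branch 1.2.2 (add !Q):
            ○ open, literals {P=false, Q=false, S=false}.
  branch 2 (add !!P, !((!S && !Q) && ((!R && S) || (!S -> !Q)))):
    !((!S && !Q) && ((!R && S) || (!S -> !Q))): β-rule — branch into !(!S && !Q)  //  !((!R && S) || (!S -> !Q)).
      branch 2.1 (add !(!S && !Q)):
        !(!S && !Q): β-rule — branch into !!S  //  !!Q.
          branch 2.1.1 (add !!S):
            ○ open, literals {P=true, S=true}.
          branch 2.1.2 (add !!Q):
            ○ open, literals {P=true, Q=true}.
      branch 2.2 (add !((!R && S) || (!S -> !Q))):
        !((!R && S) || (!S -> !Q)): α-rule — add !(!R && S), !(!S -> !Q).
        !(!S -> !Q): α-rule — add !S, !!Q.
        !(!R && S): β-rule — branch into !!R  //  !S.
          branch 2.2.1 (add !!R):
            ○ open, literals {P=true, Q=true, R=true, S=false}.
          branch 2.2.2 (add !S):
            ○ open, literals {P=true, Q=true, S=false}.
2 branches closed, 5 open.
An open branch gives a satisfying assignment: P=false, Q=false, S=false.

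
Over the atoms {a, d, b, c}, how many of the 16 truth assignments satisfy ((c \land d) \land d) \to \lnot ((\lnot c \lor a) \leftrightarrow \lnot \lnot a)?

12

Initial set: {(((c \land d) \land d) \to \lnot ((\lnot c \lor a) \leftrightarrow \lnot \lnot a))}.
(((c \land d) \land d) \to \lnot ((\lnot c \lor a) \leftrightarrow \lnot \lnot a)): β-rule — branch into \lnot ((c \land d) \land d)  //  \lnot ((\lnot c \lor a) \leftrightarrow \lnot \lnot a).
  branch 1 (add \lnot ((c \land d) \land d)):
    \lnot ((c \land d) \land d): β-rule — branch into \lnot (c \land d)  //  \lnot d.
      branch 1.1 (add \lnot (c \land d)):
        \lnot (c \land d): β-rule — branch into \lnot c  //  \lnot d.
          branch 1.1.1 (add \lnot c):
            ○ open, literals {c=false}.
          branch 1.1.2 (add \lnot d):
            ○ open, literals {d=false}.
      branch 1.2 (add \lnot d):
        ○ open, literals {d=false}.
  branch 2 (add \lnot ((\lnot c \lor a) \leftrightarrow \lnot \lnot a)):
    \lnot ((\lnot c \lor a) \leftrightarrow \lnot \lnot a): β-rule — branch into (\lnot c \lor a), \lnot \lnot \lnot a  //  \lnot (\lnot c \lor a), \lnot \lnot a.
      branch 2.1 (add (\lnot c \lor a), \lnot \lnot \lnot a):
        \lnot \lnot \lnot a: drop double negation, giving \lnot a.
        (\lnot c \lor a): β-rule — branch into \lnot c  //  a.
          branch 2.1.1 (add \lnot c):
            ○ open, literals {a=false, c=false}.
          branch 2.1.2 (add a):
            × closes — contains both a and \lnot a.
      branch 2.2 (add \lnot (\lnot c \lor a), \lnot \lnot a):
        \lnot (\lnot c \lor a): α-rule — add \lnot \lnot c, \lnot a.
        \lnot \lnot a: drop double negation, giving a.
        × closes — contains both a and \lnot a.
2 branches closed, 4 open.
Each open branch fixes some atoms; the unmentioned ones are free. Counting distinct full assignments: branch {c=false} (a, d, b) contributes 8 new; branch {d=false} (a, b, c) contributes 4 new; branch {d=false} (a, b, c) contributes 0 new; branch {a=false, c=false} (d, b) contributes 0 new. Total: 12.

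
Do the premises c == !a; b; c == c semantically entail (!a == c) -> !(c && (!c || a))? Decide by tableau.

Yes

Initial set: {T (c == !a); T b; T (c == c); F ((!a == c) -> !(c && (!c || a)))}.
F ((!a == c) -> !(c && (!c || a))): α-rule — add T (!a == c), F !(c && (!c || a)).
F !(c && (!c || a)): α-rule — add T c, T (!c || a).
T (c == !a): β-rule — branch into T c, T !a  //  F c, F !a.
  branch 1 (add T c, T !a):
    T (c == c): β-rule — branch into T c, T c  //  F c, F c.
      branch 1.1 (add T c, T c):
        T (!a == c): β-rule — branch into T !a, T c  //  F !a, F c.
          branch 1.1.1 (add T !a, T c):
            T (!c || a): β-rule — branch into T !c  //  T a.
              branch 1.1.1.1 (add T !c):
                × closes — contains both c and !c.
              branch 1.1.1.2 (add T a):
                × closes — contains both a and !a.
          branch 1.1.2 (add F !a, F c):
            × closes — contains both a and !a.
      branch 1.2 (add F c, F c):
        × closes — contains both c and !c.
  branch 2 (add F c, F !a):
    × closes — contains both c and !c.
All 5 branches close.
Every branch closed, so the premises entail the conclusion.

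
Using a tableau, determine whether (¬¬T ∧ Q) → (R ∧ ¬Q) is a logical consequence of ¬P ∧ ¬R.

Initial set: {(¬P ∧ ¬R); ¬((¬¬T ∧ Q) → (R ∧ ¬Q))}.
(¬P ∧ ¬R): α-rule — add ¬P, ¬R.
¬((¬¬T ∧ Q) → (R ∧ ¬Q)): α-rule — add (¬¬T ∧ Q), ¬(R ∧ ¬Q).
(¬¬T ∧ Q): α-rule — add ¬¬T, Q.
¬¬T: drop double negation, giving T.
¬(R ∧ ¬Q): β-rule — branch into ¬R  //  ¬¬Q.
  branch 1 (add ¬R):
    ○ open, literals {P=0, Q=1, R=0, T=1}.
  branch 2 (add ¬¬Q):
    ○ open, literals {P=0, Q=1, R=0, T=1}.
0 branches closed, 2 open.
An open branch gives a countermodel: P=0, Q=1, R=0, T=1 (unmentioned atoms arbitrary); the premises hold there but the conclusion fails.

No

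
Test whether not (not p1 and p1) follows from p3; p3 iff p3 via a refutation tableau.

Yes

Initial set: {T p3; T (p3 iff p3); F not (not p1 and p1)}.
F not (not p1 and p1): α-rule — add T not p1, T p1.
× closes — contains both p1 and not p1.
All 1 branch closes.
Every branch closed, so the premises entail the conclusion.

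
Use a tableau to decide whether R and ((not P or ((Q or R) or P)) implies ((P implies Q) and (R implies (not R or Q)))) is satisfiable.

Satisfiable

Initial set: {(R and ((not P or ((Q or R) or P)) implies ((P implies Q) and (R implies (not R or Q)))))}.
(R and ((not P or ((Q or R) or P)) implies ((P implies Q) and (R implies (not R or Q))))): α-rule — add R, ((not P or ((Q or R) or P)) implies ((P implies Q) and (R implies (not R or Q)))).
((not P or ((Q or R) or P)) implies ((P implies Q) and (R implies (not R or Q)))): β-rule — branch into not (not P or ((Q or R) or P))  //  ((P implies Q) and (R implies (not R or Q))).
  branch 1 (add not (not P or ((Q or R) or P))):
    not (not P or ((Q or R) or P)): α-rule — add not not P, not ((Q or R) or P).
    not ((Q or R) or P): α-rule — add not (Q or R), not P.
    × closes — contains both P and not P.
  branch 2 (add ((P implies Q) and (R implies (not R or Q)))):
    ((P implies Q) and (R implies (not R or Q))): α-rule — add (P implies Q), (R implies (not R or Q)).
    (P implies Q): β-rule — branch into not P  //  Q.
      branch 2.1 (add not P):
        (R implies (not R or Q)): β-rule — branch into not R  //  (not R or Q).
          branch 2.1.1 (add not R):
            × closes — contains both R and not R.
          branch 2.1.2 (add (not R or Q)):
            (not R or Q): β-rule — branch into not R  //  Q.
              branch 2.1.2.1 (add not R):
                × closes — contains both R and not R.
              branch 2.1.2.2 (add Q):
                ○ open, literals {P=false, Q=true, R=true}.
      branch 2.2 (add Q):
        (R implies (not R or Q)): β-rule — branch into not R  //  (not R or Q).
          branch 2.2.1 (add not R):
            × closes — contains both R and not R.
          branch 2.2.2 (add (not R or Q)):
            (not R or Q): β-rule — branch into not R  //  Q.
              branch 2.2.2.1 (add not R):
                × closes — contains both R and not R.
              branch 2.2.2.2 (add Q):
                ○ open, literals {Q=true, R=true}.
5 branches closed, 2 open.
An open branch gives a satisfying assignment: P=false, Q=true, R=true.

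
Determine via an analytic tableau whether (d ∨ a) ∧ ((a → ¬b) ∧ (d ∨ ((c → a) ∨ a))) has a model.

Initial set: {((d ∨ a) ∧ ((a → ¬b) ∧ (d ∨ ((c → a) ∨ a))))}.
((d ∨ a) ∧ ((a → ¬b) ∧ (d ∨ ((c → a) ∨ a)))): α-rule — add (d ∨ a), ((a → ¬b) ∧ (d ∨ ((c → a) ∨ a))).
((a → ¬b) ∧ (d ∨ ((c → a) ∨ a))): α-rule — add (a → ¬b), (d ∨ ((c → a) ∨ a)).
(d ∨ a): β-rule — branch into d  //  a.
  branch 1 (add d):
    (a → ¬b): β-rule — branch into ¬a  //  ¬b.
      branch 1.1 (add ¬a):
        (d ∨ ((c → a) ∨ a)): β-rule — branch into d  //  ((c → a) ∨ a).
          branch 1.1.1 (add d):
            ○ open, literals {a=0, d=1}.
          branch 1.1.2 (add ((c → a) ∨ a)):
            ((c → a) ∨ a): β-rule — branch into (c → a)  //  a.
              branch 1.1.2.1 (add (c → a)):
                (c → a): β-rule — branch into ¬c  //  a.
                  branch 1.1.2.1.1 (add ¬c):
                    ○ open, literals {a=0, c=0, d=1}.
                  branch 1.1.2.1.2 (add a):
                    × closes — contains both a and ¬a.
              branch 1.1.2.2 (add a):
                × closes — contains both a and ¬a.
      branch 1.2 (add ¬b):
        (d ∨ ((c → a) ∨ a)): β-rule — branch into d  //  ((c → a) ∨ a).
          branch 1.2.1 (add d):
            ○ open, literals {b=0, d=1}.
          branch 1.2.2 (add ((c → a) ∨ a)):
            ((c → a) ∨ a): β-rule — branch into (c → a)  //  a.
              branch 1.2.2.1 (add (c → a)):
                (c → a): β-rule — branch into ¬c  //  a.
                  branch 1.2.2.1.1 (add ¬c):
                    ○ open, literals {b=0, c=0, d=1}.
                  branch 1.2.2.1.2 (add a):
                    ○ open, literals {a=1, b=0, d=1}.
              branch 1.2.2.2 (add a):
                ○ open, literals {a=1, b=0, d=1}.
  branch 2 (add a):
    (a → ¬b): β-rule — branch into ¬a  //  ¬b.
      branch 2.1 (add ¬a):
        × closes — contains both a and ¬a.
      branch 2.2 (add ¬b):
        (d ∨ ((c → a) ∨ a)): β-rule — branch into d  //  ((c → a) ∨ a).
          branch 2.2.1 (add d):
            ○ open, literals {a=1, b=0, d=1}.
          branch 2.2.2 (add ((c → a) ∨ a)):
            ((c → a) ∨ a): β-rule — branch into (c → a)  //  a.
              branch 2.2.2.1 (add (c → a)):
                (c → a): β-rule — branch into ¬c  //  a.
                  branch 2.2.2.1.1 (add ¬c):
                    ○ open, literals {a=1, b=0, c=0}.
                  branch 2.2.2.1.2 (add a):
                    ○ open, literals {a=1, b=0}.
              branch 2.2.2.2 (add a):
                ○ open, literals {a=1, b=0}.
3 branches closed, 10 open.
An open branch gives a satisfying assignment: a=0, d=1.

Satisfiable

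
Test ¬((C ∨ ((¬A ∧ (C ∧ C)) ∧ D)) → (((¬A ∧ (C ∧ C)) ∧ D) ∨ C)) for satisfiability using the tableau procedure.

Initial set: {¬((C ∨ ((¬A ∧ (C ∧ C)) ∧ D)) → (((¬A ∧ (C ∧ C)) ∧ D) ∨ C))}.
¬((C ∨ ((¬A ∧ (C ∧ C)) ∧ D)) → (((¬A ∧ (C ∧ C)) ∧ D) ∨ C)): α-rule — add (C ∨ ((¬A ∧ (C ∧ C)) ∧ D)), ¬(((¬A ∧ (C ∧ C)) ∧ D) ∨ C).
¬(((¬A ∧ (C ∧ C)) ∧ D) ∨ C): α-rule — add ¬((¬A ∧ (C ∧ C)) ∧ D), ¬C.
(C ∨ ((¬A ∧ (C ∧ C)) ∧ D)): β-rule — branch into C  //  ((¬A ∧ (C ∧ C)) ∧ D).
  branch 1 (add C):
    × closes — contains both C and ¬C.
  branch 2 (add ((¬A ∧ (C ∧ C)) ∧ D)):
    ((¬A ∧ (C ∧ C)) ∧ D): α-rule — add (¬A ∧ (C ∧ C)), D.
    (¬A ∧ (C ∧ C)): α-rule — add ¬A, (C ∧ C).
    (C ∧ C): α-rule — add C, C.
    × closes — contains both C and ¬C.
All 2 branches close.
Every branch closed; the formula is unsatisfiable.

Unsatisfiable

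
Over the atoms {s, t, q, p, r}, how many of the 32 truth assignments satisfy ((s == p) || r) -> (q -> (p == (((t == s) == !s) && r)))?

Initial set: {(((s == p) || r) -> (q -> (p == (((t == s) == !s) && r))))}.
(((s == p) || r) -> (q -> (p == (((t == s) == !s) && r)))): β-rule — branch into !((s == p) || r)  //  (q -> (p == (((t == s) == !s) && r))).
  branch 1 (add !((s == p) || r)):
    !((s == p) || r): α-rule — add !(s == p), !r.
    !(s == p): β-rule — branch into s, !p  //  !s, p.
      branch 1.1 (add s, !p):
        ○ open, literals {p=0, r=0, s=1}.
      branch 1.2 (add !s, p):
        ○ open, literals {p=1, r=0, s=0}.
  branch 2 (add (q -> (p == (((t == s) == !s) && r)))):
    (q -> (p == (((t == s) == !s) && r))): β-rule — branch into !q  //  (p == (((t == s) == !s) && r)).
      branch 2.1 (add !q):
        ○ open, literals {q=0}.
      branch 2.2 (add (p == (((t == s) == !s) && r))):
        (p == (((t == s) == !s) && r)): β-rule — branch into p, (((t == s) == !s) && r)  //  !p, !(((t == s) == !s) && r).
          branch 2.2.1 (add p, (((t == s) == !s) && r)):
            (((t == s) == !s) && r): α-rule — add ((t == s) == !s), r.
            ((t == s) == !s): β-rule — branch into (t == s), !s  //  !(t == s), !!s.
              branch 2.2.1.1 (add (t == s), !s):
                (t == s): β-rule — branch into t, s  //  !t, !s.
                  branch 2.2.1.1.1 (add t, s):
                    × closes — contains both s and !s.
                  branch 2.2.1.1.2 (add !t, !s):
                    ○ open, literals {p=1, r=1, s=0, t=0}.
              branch 2.2.1.2 (add !(t == s), !!s):
                !(t == s): β-rule — branch into t, !s  //  !t, s.
                  branch 2.2.1.2.1 (add t, !s):
                    × closes — contains both s and !s.
                  branch 2.2.1.2.2 (add !t, s):
                    ○ open, literals {p=1, r=1, s=1, t=0}.
          branch 2.2.2 (add !p, !(((t == s) == !s) && r)):
            !(((t == s) == !s) && r): β-rule — branch into !((t == s) == !s)  //  !r.
              branch 2.2.2.1 (add !((t == s) == !s)):
                !((t == s) == !s): β-rule — branch into (t == s), !!s  //  !(t == s), !s.
                  branch 2.2.2.1.1 (add (t == s), !!s):
                    (t == s): β-rule — branch into t, s  //  !t, !s.
                      branch 2.2.2.1.1.1 (add t, s):
                        ○ open, literals {p=0, s=1, t=1}.
                      branch 2.2.2.1.1.2 (add !t, !s):
                        × closes — contains both s and !s.
                  branch 2.2.2.1.2 (add !(t == s), !s):
                    !(t == s): β-rule — branch into t, !s  //  !t, s.
                      branch 2.2.2.1.2.1 (add t, !s):
                        ○ open, literals {p=0, s=0, t=1}.
                      branch 2.2.2.1.2.2 (add !t, s):
                        × closes — contains both s and !s.
              branch 2.2.2.2 (add !r):
                ○ open, literals {p=0, r=0}.
4 branches closed, 8 open.
Each open branch fixes some atoms; the unmentioned ones are free. Counting distinct full assignments: branch {p=0, r=0, s=1} (t, q) contributes 4 new; branch {p=1, r=0, s=0} (t, q) contributes 4 new; branch {q=0} (s, t, p, r) contributes 12 new; branch {p=1, r=1, s=0, t=0} (q) contributes 1 new; branch {p=1, r=1, s=1, t=0} (q) contributes 1 new; branch {p=0, s=1, t=1} (q, r) contributes 1 new; branch {p=0, s=0, t=1} (q, r) contributes 2 new; branch {p=0, r=0} (s, t, q) contributes 1 new. Total: 26.

26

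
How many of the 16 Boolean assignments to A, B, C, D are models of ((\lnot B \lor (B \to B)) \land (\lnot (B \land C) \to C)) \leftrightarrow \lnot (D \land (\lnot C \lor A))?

Initial set: {(((\lnot B \lor (B \to B)) \land (\lnot (B \land C) \to C)) \leftrightarrow \lnot (D \land (\lnot C \lor A)))}.
(((\lnot B \lor (B \to B)) \land (\lnot (B \land C) \to C)) \leftrightarrow \lnot (D \land (\lnot C \lor A))): β-rule — branch into ((\lnot B \lor (B \to B)) \land (\lnot (B \land C) \to C)), \lnot (D \land (\lnot C \lor A))  //  \lnot ((\lnot B \lor (B \to B)) \land (\lnot (B \land C) \to C)), \lnot \lnot (D \land (\lnot C \lor A)).
  branch 1 (add ((\lnot B \lor (B \to B)) \land (\lnot (B \land C) \to C)), \lnot (D \land (\lnot C \lor A))):
    ((\lnot B \lor (B \to B)) \land (\lnot (B \land C) \to C)): α-rule — add (\lnot B \lor (B \to B)), (\lnot (B \land C) \to C).
    \lnot (D \land (\lnot C \lor A)): β-rule — branch into \lnot D  //  \lnot (\lnot C \lor A).
      branch 1.1 (add \lnot D):
        (\lnot B \lor (B \to B)): β-rule — branch into \lnot B  //  (B \to B).
          branch 1.1.1 (add \lnot B):
            (\lnot (B \land C) \to C): β-rule — branch into \lnot \lnot (B \land C)  //  C.
              branch 1.1.1.1 (add \lnot \lnot (B \land C)):
                \lnot \lnot (B \land C): α-rule — add B, C.
                × closes — contains both B and \lnot B.
              branch 1.1.1.2 (add C):
                ○ open, literals {B=false, C=true, D=false}.
          branch 1.1.2 (add (B \to B)):
            (\lnot (B \land C) \to C): β-rule — branch into \lnot \lnot (B \land C)  //  C.
              branch 1.1.2.1 (add \lnot \lnot (B \land C)):
                \lnot \lnot (B \land C): α-rule — add B, C.
                (B \to B): β-rule — branch into \lnot B  //  B.
                  branch 1.1.2.1.1 (add \lnot B):
                    × closes — contains both B and \lnot B.
                  branch 1.1.2.1.2 (add B):
                    ○ open, literals {B=true, C=true, D=false}.
              branch 1.1.2.2 (add C):
                (B \to B): β-rule — branch into \lnot B  //  B.
                  branch 1.1.2.2.1 (add \lnot B):
                    ○ open, literals {B=false, C=true, D=false}.
                  branch 1.1.2.2.2 (add B):
                    ○ open, literals {B=true, C=true, D=false}.
      branch 1.2 (add \lnot (\lnot C \lor A)):
        \lnot (\lnot C \lor A): α-rule — add \lnot \lnot C, \lnot A.
        (\lnot B \lor (B \to B)): β-rule — branch into \lnot B  //  (B \to B).
          branch 1.2.1 (add \lnot B):
            (\lnot (B \land C) \to C): β-rule — branch into \lnot \lnot (B \land C)  //  C.
              branch 1.2.1.1 (add \lnot \lnot (B \land C)):
                \lnot \lnot (B \land C): α-rule — add B, C.
                × closes — contains both B and \lnot B.
              branch 1.2.1.2 (add C):
                ○ open, literals {A=false, B=false, C=true}.
          branch 1.2.2 (add (B \to B)):
            (\lnot (B \land C) \to C): β-rule — branch into \lnot \lnot (B \land C)  //  C.
              branch 1.2.2.1 (add \lnot \lnot (B \land C)):
                \lnot \lnot (B \land C): α-rule — add B, C.
                (B \to B): β-rule — branch into \lnot B  //  B.
                  branch 1.2.2.1.1 (add \lnot B):
                    × closes — contains both B and \lnot B.
                  branch 1.2.2.1.2 (add B):
                    ○ open, literals {A=false, B=true, C=true}.
              branch 1.2.2.2 (add C):
                (B \to B): β-rule — branch into \lnot B  //  B.
                  branch 1.2.2.2.1 (add \lnot B):
                    ○ open, literals {A=false, B=false, C=true}.
                  branch 1.2.2.2.2 (add B):
                    ○ open, literals {A=false, B=true, C=true}.
  branch 2 (add \lnot ((\lnot B \lor (B \to B)) \land (\lnot (B \land C) \to C)), \lnot \lnot (D \land (\lnot C \lor A))):
    \lnot \lnot (D \land (\lnot C \lor A)): α-rule — add D, (\lnot C \lor A).
    \lnot ((\lnot B \lor (B \to B)) \land (\lnot (B \land C) \to C)): β-rule — branch into \lnot (\lnot B \lor (B \to B))  //  \lnot (\lnot (B \land C) \to C).
      branch 2.1 (add \lnot (\lnot B \lor (B \to B))):
        \lnot (\lnot B \lor (B \to B)): α-rule — add \lnot \lnot B, \lnot (B \to B).
        \lnot (B \to B): α-rule — add B, \lnot B.
        × closes — contains both B and \lnot B.
      branch 2.2 (add \lnot (\lnot (B \land C) \to C)):
        \lnot (\lnot (B \land C) \to C): α-rule — add \lnot (B \land C), \lnot C.
        (\lnot C \lor A): β-rule — branch into \lnot C  //  A.
          branch 2.2.1 (add \lnot C):
            \lnot (B \land C): β-rule — branch into \lnot B  //  \lnot C.
              branch 2.2.1.1 (add \lnot B):
                ○ open, literals {B=false, C=false, D=true}.
              branch 2.2.1.2 (add \lnot C):
                ○ open, literals {C=false, D=true}.
          branch 2.2.2 (add A):
            \lnot (B \land C): β-rule — branch into \lnot B  //  \lnot C.
              branch 2.2.2.1 (add \lnot B):
                ○ open, literals {A=true, B=false, C=false, D=true}.
              branch 2.2.2.2 (add \lnot C):
                ○ open, literals {A=true, C=false, D=true}.
5 branches closed, 12 open.
Each open branch fixes some atoms; the unmentioned ones are free. Counting distinct full assignments: branch {B=false, C=true, D=false} (A) contributes 2 new; branch {B=true, C=true, D=false} (A) contributes 2 new; branch {B=false, C=true, D=false} (A) contributes 0 new; branch {B=true, C=true, D=false} (A) contributes 0 new; branch {A=false, B=false, C=true} (D) contributes 1 new; branch {A=false, B=true, C=true} (D) contributes 1 new; branch {A=false, B=false, C=true} (D) contributes 0 new; branch {A=false, B=true, C=true} (D) contributes 0 new; branch {B=false, C=false, D=true} (A) contributes 2 new; branch {C=false, D=true} (A, B) contributes 2 new; branch {A=true, B=false, C=false, D=true} (none free) contributes 0 new; branch {A=true, C=false, D=true} (B) contributes 0 new. Total: 10.

10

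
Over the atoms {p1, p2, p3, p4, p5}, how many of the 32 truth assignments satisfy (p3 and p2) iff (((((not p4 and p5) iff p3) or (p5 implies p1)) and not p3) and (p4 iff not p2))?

17

Initial set: {((p3 and p2) iff (((((not p4 and p5) iff p3) or (p5 implies p1)) and not p3) and (p4 iff not p2)))}.
((p3 and p2) iff (((((not p4 and p5) iff p3) or (p5 implies p1)) and not p3) and (p4 iff not p2))): β-rule — branch into (p3 and p2), (((((not p4 and p5) iff p3) or (p5 implies p1)) and not p3) and (p4 iff not p2))  //  not (p3 and p2), not (((((not p4 and p5) iff p3) or (p5 implies p1)) and not p3) and (p4 iff not p2)).
  branch 1 (add (p3 and p2), (((((not p4 and p5) iff p3) or (p5 implies p1)) and not p3) and (p4 iff not p2))):
    (p3 and p2): α-rule — add p3, p2.
    (((((not p4 and p5) iff p3) or (p5 implies p1)) and not p3) and (p4 iff not p2)): α-rule — add ((((not p4 and p5) iff p3) or (p5 implies p1)) and not p3), (p4 iff not p2).
    ((((not p4 and p5) iff p3) or (p5 implies p1)) and not p3): α-rule — add (((not p4 and p5) iff p3) or (p5 implies p1)), not p3.
    × closes — contains both p3 and not p3.
  branch 2 (add not (p3 and p2), not (((((not p4 and p5) iff p3) or (p5 implies p1)) and not p3) and (p4 iff not p2))):
    not (p3 and p2): β-rule — branch into not p3  //  not p2.
      branch 2.1 (add not p3):
        not (((((not p4 and p5) iff p3) or (p5 implies p1)) and not p3) and (p4 iff not p2)): β-rule — branch into not ((((not p4 and p5) iff p3) or (p5 implies p1)) and not p3)  //  not (p4 iff not p2).
          branch 2.1.1 (add not ((((not p4 and p5) iff p3) or (p5 implies p1)) and not p3)):
            not ((((not p4 and p5) iff p3) or (p5 implies p1)) and not p3): β-rule — branch into not (((not p4 and p5) iff p3) or (p5 implies p1))  //  not not p3.
              branch 2.1.1.1 (add not (((not p4 and p5) iff p3) or (p5 implies p1))):
                not (((not p4 and p5) iff p3) or (p5 implies p1)): α-rule — add not ((not p4 and p5) iff p3), not (p5 implies p1).
                not (p5 implies p1): α-rule — add p5, not p1.
                not ((not p4 and p5) iff p3): β-rule — branch into (not p4 and p5), not p3  //  not (not p4 and p5), p3.
                  branch 2.1.1.1.1 (add (not p4 and p5), not p3):
                    (not p4 and p5): α-rule — add not p4, p5.
                    ○ open, literals {p1=F, p3=F, p4=F, p5=T}.
                  branch 2.1.1.1.2 (add not (not p4 and p5), p3):
                    × closes — contains both p3 and not p3.
              branch 2.1.1.2 (add not not p3):
                × closes — contains both p3 and not p3.
          branch 2.1.2 (add not (p4 iff not p2)):
            not (p4 iff not p2): β-rule — branch into p4, not not p2  //  not p4, not p2.
              branch 2.1.2.1 (add p4, not not p2):
                ○ open, literals {p2=T, p3=F, p4=T}.
              branch 2.1.2.2 (add not p4, not p2):
                ○ open, literals {p2=F, p3=F, p4=F}.
      branch 2.2 (add not p2):
        not (((((not p4 and p5) iff p3) or (p5 implies p1)) and not p3) and (p4 iff not p2)): β-rule — branch into not ((((not p4 and p5) iff p3) or (p5 implies p1)) and not p3)  //  not (p4 iff not p2).
          branch 2.2.1 (add not ((((not p4 and p5) iff p3) or (p5 implies p1)) and not p3)):
            not ((((not p4 and p5) iff p3) or (p5 implies p1)) and not p3): β-rule — branch into not (((not p4 and p5) iff p3) or (p5 implies p1))  //  not not p3.
              branch 2.2.1.1 (add not (((not p4 and p5) iff p3) or (p5 implies p1))):
                not (((not p4 and p5) iff p3) or (p5 implies p1)): α-rule — add not ((not p4 and p5) iff p3), not (p5 implies p1).
                not (p5 implies p1): α-rule — add p5, not p1.
                not ((not p4 and p5) iff p3): β-rule — branch into (not p4 and p5), not p3  //  not (not p4 and p5), p3.
                  branch 2.2.1.1.1 (add (not p4 and p5), not p3):
                    (not p4 and p5): α-rule — add not p4, p5.
                    ○ open, literals {p1=F, p2=F, p3=F, p4=F, p5=T}.
                  branch 2.2.1.1.2 (add not (not p4 and p5), p3):
                    not (not p4 and p5): β-rule — branch into not not p4  //  not p5.
                      branch 2.2.1.1.2.1 (add not not p4):
                        ○ open, literals {p1=F, p2=F, p3=T, p4=T, p5=T}.
                      branch 2.2.1.1.2.2 (add not p5):
                        × closes — contains both p5 and not p5.
              branch 2.2.1.2 (add not not p3):
                ○ open, literals {p2=F, p3=T}.
          branch 2.2.2 (add not (p4 iff not p2)):
            not (p4 iff not p2): β-rule — branch into p4, not not p2  //  not p4, not p2.
              branch 2.2.2.1 (add p4, not not p2):
                × closes — contains both p2 and not p2.
              branch 2.2.2.2 (add not p4, not p2):
                ○ open, literals {p2=F, p4=F}.
5 branches closed, 7 open.
Each open branch fixes some atoms; the unmentioned ones are free. Counting distinct full assignments: branch {p1=F, p3=F, p4=F, p5=T} (p2) contributes 2 new; branch {p2=T, p3=F, p4=T} (p1, p5) contributes 4 new; branch {p2=F, p3=F, p4=F} (p1, p5) contributes 3 new; branch {p1=F, p2=F, p3=F, p4=F, p5=T} (none free) contributes 0 new; branch {p1=F, p2=F, p3=T, p4=T, p5=T} (none free) contributes 1 new; branch {p2=F, p3=T} (p1, p4, p5) contributes 7 new; branch {p2=F, p4=F} (p1, p3, p5) contributes 0 new. Total: 17.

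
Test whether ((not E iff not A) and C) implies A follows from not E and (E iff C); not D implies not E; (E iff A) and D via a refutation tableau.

Initial set: {T (not E and (E iff C)); T (not D implies not E); T ((E iff A) and D); F (((not E iff not A) and C) implies A)}.
T (not E and (E iff C)): α-rule — add T not E, T (E iff C).
T ((E iff A) and D): α-rule — add T (E iff A), T D.
F (((not E iff not A) and C) implies A): α-rule — add T ((not E iff not A) and C), F A.
T ((not E iff not A) and C): α-rule — add T (not E iff not A), T C.
T (not D implies not E): β-rule — branch into F not D  //  T not E.
  branch 1 (add F not D):
    T (E iff C): β-rule — branch into T E, T C  //  F E, F C.
      branch 1.1 (add T E, T C):
        × closes — contains both E and not E.
      branch 1.2 (add F E, F C):
        × closes — contains both C and not C.
  branch 2 (add T not E):
    T (E iff C): β-rule — branch into T E, T C  //  F E, F C.
      branch 2.1 (add T E, T C):
        × closes — contains both E and not E.
      branch 2.2 (add F E, F C):
        × closes — contains both C and not C.
All 4 branches close.
Every branch closed, so the premises entail the conclusion.

Yes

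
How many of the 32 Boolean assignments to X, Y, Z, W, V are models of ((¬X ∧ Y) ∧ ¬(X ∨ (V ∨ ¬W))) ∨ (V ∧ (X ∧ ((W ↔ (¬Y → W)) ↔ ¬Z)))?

Initial set: {T (((¬X ∧ Y) ∧ ¬(X ∨ (V ∨ ¬W))) ∨ (V ∧ (X ∧ ((W ↔ (¬Y → W)) ↔ ¬Z))))}.
T (((¬X ∧ Y) ∧ ¬(X ∨ (V ∨ ¬W))) ∨ (V ∧ (X ∧ ((W ↔ (¬Y → W)) ↔ ¬Z)))): β-rule — branch into T ((¬X ∧ Y) ∧ ¬(X ∨ (V ∨ ¬W)))  //  T (V ∧ (X ∧ ((W ↔ (¬Y → W)) ↔ ¬Z))).
  branch 1 (add T ((¬X ∧ Y) ∧ ¬(X ∨ (V ∨ ¬W)))):
    T ((¬X ∧ Y) ∧ ¬(X ∨ (V ∨ ¬W))): α-rule — add T (¬X ∧ Y), T ¬(X ∨ (V ∨ ¬W)).
    T (¬X ∧ Y): α-rule — add T ¬X, T Y.
    T ¬(X ∨ (V ∨ ¬W)): α-rule — add F X, F (V ∨ ¬W).
    F (V ∨ ¬W): α-rule — add F V, F ¬W.
    ○ open, literals {V=0, W=1, X=0, Y=1}.
  branch 2 (add T (V ∧ (X ∧ ((W ↔ (¬Y → W)) ↔ ¬Z)))):
    T (V ∧ (X ∧ ((W ↔ (¬Y → W)) ↔ ¬Z))): α-rule — add T V, T (X ∧ ((W ↔ (¬Y → W)) ↔ ¬Z)).
    T (X ∧ ((W ↔ (¬Y → W)) ↔ ¬Z)): α-rule — add T X, T ((W ↔ (¬Y → W)) ↔ ¬Z).
    T ((W ↔ (¬Y → W)) ↔ ¬Z): β-rule — branch into T (W ↔ (¬Y → W)), T ¬Z  //  F (W ↔ (¬Y → W)), F ¬Z.
      branch 2.1 (add T (W ↔ (¬Y → W)), T ¬Z):
        T (W ↔ (¬Y → W)): β-rule — branch into T W, T (¬Y → W)  //  F W, F (¬Y → W).
          branch 2.1.1 (add T W, T (¬Y → W)):
            T (¬Y → W): β-rule — branch into F ¬Y  //  T W.
              branch 2.1.1.1 (add F ¬Y):
                ○ open, literals {V=1, W=1, X=1, Y=1, Z=0}.
              branch 2.1.1.2 (add T W):
                ○ open, literals {V=1, W=1, X=1, Z=0}.
          branch 2.1.2 (add F W, F (¬Y → W)):
            F (¬Y → W): α-rule — add T ¬Y, F W.
            ○ open, literals {V=1, W=0, X=1, Y=0, Z=0}.
      branch 2.2 (add F (W ↔ (¬Y → W)), F ¬Z):
        F (W ↔ (¬Y → W)): β-rule — branch into T W, F (¬Y → W)  //  F W, T (¬Y → W).
          branch 2.2.1 (add T W, F (¬Y → W)):
            F (¬Y → W): α-rule — add T ¬Y, F W.
            × closes — contains both W and ¬W.
          branch 2.2.2 (add F W, T (¬Y → W)):
            T (¬Y → W): β-rule — branch into F ¬Y  //  T W.
              branch 2.2.2.1 (add F ¬Y):
                ○ open, literals {V=1, W=0, X=1, Y=1, Z=1}.
              branch 2.2.2.2 (add T W):
                × closes — contains both W and ¬W.
2 branches closed, 5 open.
Each open branch fixes some atoms; the unmentioned ones are free. Counting distinct full assignments: branch {V=0, W=1, X=0, Y=1} (Z) contributes 2 new; branch {V=1, W=1, X=1, Y=1, Z=0} (none free) contributes 1 new; branch {V=1, W=1, X=1, Z=0} (Y) contributes 1 new; branch {V=1, W=0, X=1, Y=0, Z=0} (none free) contributes 1 new; branch {V=1, W=0, X=1, Y=1, Z=1} (none free) contributes 1 new. Total: 6.

6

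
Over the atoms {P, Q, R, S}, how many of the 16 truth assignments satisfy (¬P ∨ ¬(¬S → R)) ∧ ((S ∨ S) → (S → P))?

6

Initial set: {((¬P ∨ ¬(¬S → R)) ∧ ((S ∨ S) → (S → P)))}.
((¬P ∨ ¬(¬S → R)) ∧ ((S ∨ S) → (S → P))): α-rule — add (¬P ∨ ¬(¬S → R)), ((S ∨ S) → (S → P)).
(¬P ∨ ¬(¬S → R)): β-rule — branch into ¬P  //  ¬(¬S → R).
  branch 1 (add ¬P):
    ((S ∨ S) → (S → P)): β-rule — branch into ¬(S ∨ S)  //  (S → P).
      branch 1.1 (add ¬(S ∨ S)):
        ¬(S ∨ S): α-rule — add ¬S, ¬S.
        ○ open, literals {P=false, S=false}.
      branch 1.2 (add (S → P)):
        (S → P): β-rule — branch into ¬S  //  P.
          branch 1.2.1 (add ¬S):
            ○ open, literals {P=false, S=false}.
          branch 1.2.2 (add P):
            × closes — contains both P and ¬P.
  branch 2 (add ¬(¬S → R)):
    ¬(¬S → R): α-rule — add ¬S, ¬R.
    ((S ∨ S) → (S → P)): β-rule — branch into ¬(S ∨ S)  //  (S → P).
      branch 2.1 (add ¬(S ∨ S)):
        ¬(S ∨ S): α-rule — add ¬S, ¬S.
        ○ open, literals {R=false, S=false}.
      branch 2.2 (add (S → P)):
        (S → P): β-rule — branch into ¬S  //  P.
          branch 2.2.1 (add ¬S):
            ○ open, literals {R=false, S=false}.
          branch 2.2.2 (add P):
            ○ open, literals {P=true, R=false, S=false}.
1 branch closed, 5 open.
Each open branch fixes some atoms; the unmentioned ones are free. Counting distinct full assignments: branch {P=false, S=false} (Q, R) contributes 4 new; branch {P=false, S=false} (Q, R) contributes 0 new; branch {R=false, S=false} (P, Q) contributes 2 new; branch {R=false, S=false} (P, Q) contributes 0 new; branch {P=true, R=false, S=false} (Q) contributes 0 new. Total: 6.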